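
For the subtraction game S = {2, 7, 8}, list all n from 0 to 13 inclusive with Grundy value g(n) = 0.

Build the Grundy sequence with g(k) = mex{g(k−s) : s ∈ {2, 7, 8}, s ≤ k}:
k:     0  1  2  3  4  5  6  7  8  9 10 11 12 13
g(k):  0  0  1  1  0  0  1  1  2  2  0  3  1  2
The P-positions (g = 0) in 0..13 are 0, 1, 4, 5, 10.

0, 1, 4, 5, 10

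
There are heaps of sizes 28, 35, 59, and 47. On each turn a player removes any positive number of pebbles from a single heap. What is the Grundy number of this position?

43

In binary:
  011100  (28)
  100011  (35)
  111011  (59)
  101111  (47)
  ------
  101011  (43)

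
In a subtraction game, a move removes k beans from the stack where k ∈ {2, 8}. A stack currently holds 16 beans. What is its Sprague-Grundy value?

Build the Grundy sequence with g(k) = mex{g(k−s) : s ∈ {2, 8}, s ≤ k}:
k:     0  1  2  3  4  5  6  7  8  9 10 11 12 13 14 15 16
g(k):  0  0  1  1  0  0  1  1  2  2  0  0  1  1  0  0  1
So g(16) = 1.

1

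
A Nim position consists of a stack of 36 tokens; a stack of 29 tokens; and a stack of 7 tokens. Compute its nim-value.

62

In binary:
  100100  (36)
  011101  (29)
  000111  (7)
  ------
  111110  (62)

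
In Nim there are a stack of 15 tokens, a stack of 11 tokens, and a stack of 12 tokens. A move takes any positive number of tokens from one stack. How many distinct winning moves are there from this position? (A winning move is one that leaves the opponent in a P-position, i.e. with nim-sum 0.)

3

Nim-sum: 15 ⊕ 11 ⊕ 12 = 8.
The overall nim-sum is X = 8. A stack of size p has a winning move iff p XOR X < p (reduce it to p XOR X).
  15: 15 XOR 8 = 7 < 15 — winning move (to 7).
  11: 11 XOR 8 = 3 < 11 — winning move (to 3).
  12: 12 XOR 8 = 4 < 12 — winning move (to 4).
That gives 3 winning moves.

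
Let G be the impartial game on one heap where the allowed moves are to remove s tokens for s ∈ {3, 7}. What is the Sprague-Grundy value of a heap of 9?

1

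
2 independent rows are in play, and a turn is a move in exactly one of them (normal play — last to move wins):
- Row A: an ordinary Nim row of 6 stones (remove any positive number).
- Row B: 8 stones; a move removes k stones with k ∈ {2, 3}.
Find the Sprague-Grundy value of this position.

7

Row A is a plain Nim row of size 6, so its Grundy value is 6.
Grundy values for row B (subtraction set {2, 3}):
k:     0  1  2  3  4  5  6  7  8
g(k):  0  0  1  1  2  0  0  1  1
So g(8) = 1.
By the Sprague-Grundy theorem, the Grundy value of a sum of independent games is the XOR of the component values.
Combined value = 6 ⊕ 1 = 7.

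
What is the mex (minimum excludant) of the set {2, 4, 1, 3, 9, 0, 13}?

The values 0, 1, 2, 3, 4 are all present; 5 is the first non-negative integer missing from the set.

5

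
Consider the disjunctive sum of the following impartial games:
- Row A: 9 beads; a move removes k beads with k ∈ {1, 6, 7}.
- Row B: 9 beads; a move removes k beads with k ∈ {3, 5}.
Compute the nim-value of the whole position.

Build the Grundy sequence for row A with g(k) = mex{g(k−s) : s ∈ {1, 6, 7}, s ≤ k}:
k:     0  1  2  3  4  5  6  7  8  9
g(k):  0  1  0  1  0  1  2  3  2  3
So g(9) = 3.
Build the Grundy sequence for row B with g(k) = mex{g(k−s) : s ∈ {3, 5}, s ≤ k}:
k:     0  1  2  3  4  5  6  7  8  9
g(k):  0  0  0  1  1  1  2  2  0  0
So g(9) = 0.
The value of a disjunctive sum is the nim-sum of the parts.
Combined value = 3 ⊕ 0 = 3.

3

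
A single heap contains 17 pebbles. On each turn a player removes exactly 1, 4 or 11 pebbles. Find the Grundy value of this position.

0

Grundy values for subtraction set {1, 4, 11}:
k:     0  1  2  3  4  5  6  7  8  9 10 11 12 13 14 15 16 17
g(k):  0  1  0  1  2  0  1  0  1  2  0  1  0  1  2  0  1  0
So g(17) = 0.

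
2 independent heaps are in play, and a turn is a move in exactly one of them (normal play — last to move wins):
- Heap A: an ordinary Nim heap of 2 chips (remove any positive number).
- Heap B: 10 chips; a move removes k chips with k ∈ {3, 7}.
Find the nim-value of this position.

2

Heap A is a plain Nim heap of size 2, so its Grundy value is 2.
For heap B, compute g(0), g(1), … with moves {3, 7}:
g(0) = mex{} = 0
g(1) = mex{} = 0
g(2) = mex{} = 0
g(3) = mex{0} = 1
g(4) = mex{0} = 1
g(5) = mex{0} = 1
g(6) = mex{1} = 0
g(7) = mex{0,1} = 2
g(8) = mex{0,1} = 2
g(9) = mex{0} = 1
g(10) = mex{1,2} = 0
So g(10) = 0.
By the Sprague-Grundy theorem, the Grundy value of a sum of independent games is the XOR of the component values.
Combined value = 2 XOR 0 = 2.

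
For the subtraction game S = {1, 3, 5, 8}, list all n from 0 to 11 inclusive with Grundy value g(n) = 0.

0, 2, 4, 6

Build the Grundy sequence with g(k) = mex{g(k−s) : s ∈ {1, 3, 5, 8}, s ≤ k}:
k:     0  1  2  3  4  5  6  7  8  9 10 11
g(k):  0  1  0  1  0  1  0  1  2  3  2  3
The P-positions (g = 0) in 0..11 are 0, 2, 4, 6.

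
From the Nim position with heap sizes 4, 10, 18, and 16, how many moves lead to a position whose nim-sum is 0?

1

Compute the nim-sum pairwise:
4 XOR 10 = 14
14 XOR 18 = 28
28 XOR 16 = 12
The overall nim-sum is X = 12. A heap of size p has a winning move iff p XOR X < p (reduce it to p XOR X).
  4: 4 XOR 12 = 8 ≥ 4 — no move.
  10: 10 XOR 12 = 6 < 10 — winning move (to 6).
  18: 18 XOR 12 = 30 ≥ 18 — no move.
  16: 16 XOR 12 = 28 ≥ 16 — no move.
That gives 1 winning move.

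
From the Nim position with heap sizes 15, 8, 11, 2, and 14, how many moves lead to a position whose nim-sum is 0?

0

Compute the nim-sum pairwise:
15 ^ 8 = 7
7 ^ 11 = 12
12 ^ 2 = 14
14 ^ 14 = 0
The nim-sum is already 0, so every move leaves a nonzero nim-sum — there are no winning moves.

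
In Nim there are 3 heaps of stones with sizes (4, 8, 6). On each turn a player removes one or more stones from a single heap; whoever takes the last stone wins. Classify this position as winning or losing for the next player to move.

Winning position

Compute the nim-sum pairwise:
4 ^ 8 = 12
12 ^ 6 = 10
The nim-sum is 10 ≠ 0, so this is an N-position: the player to move can win.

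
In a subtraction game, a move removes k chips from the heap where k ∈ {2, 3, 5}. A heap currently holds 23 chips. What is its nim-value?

1

Grundy values for subtraction set {2, 3, 5}:
k:     0  1  2  3  4  5  6  7  8  9 10 11 12 13 14 15 16 17 18 19 20 21 22 23
g(k):  0  0  1  1  2  2  3  0  0  1  1  2  2  3  0  0  1  1  2  2  3  0  0  1
So g(23) = 1.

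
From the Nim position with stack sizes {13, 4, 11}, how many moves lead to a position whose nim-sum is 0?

Compute the nim-sum pairwise:
13 XOR 4 = 9
9 XOR 11 = 2
The overall nim-sum is X = 2. A stack of size p has a winning move iff p XOR X < p (reduce it to p XOR X).
  13: 13 XOR 2 = 15 ≥ 13 — no move.
  4: 4 XOR 2 = 6 ≥ 4 — no move.
  11: 11 XOR 2 = 9 < 11 — winning move (to 9).
That gives 1 winning move.

1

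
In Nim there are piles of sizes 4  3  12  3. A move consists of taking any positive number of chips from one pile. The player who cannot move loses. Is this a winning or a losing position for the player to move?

Compute the nim-sum pairwise:
4 ^ 3 = 7
7 ^ 12 = 11
11 ^ 3 = 8
The nim-sum is 8 ≠ 0, so this is an N-position: the player to move can win.

Winning position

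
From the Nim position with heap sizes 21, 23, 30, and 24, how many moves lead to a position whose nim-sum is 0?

Bitwise XOR of the heap sizes:
  10101  (21)
  10111  (23)
  11110  (30)
  11000  (24)
  -----
  00100  (4)
The overall nim-sum is X = 4. A heap of size p has a winning move iff p XOR X < p (reduce it to p XOR X).
  21: 21 XOR 4 = 17 < 21 — winning move (to 17).
  23: 23 XOR 4 = 19 < 23 — winning move (to 19).
  30: 30 XOR 4 = 26 < 30 — winning move (to 26).
  24: 24 XOR 4 = 28 ≥ 24 — no move.
That gives 3 winning moves.

3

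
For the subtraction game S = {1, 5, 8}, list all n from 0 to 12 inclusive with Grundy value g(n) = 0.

0, 2, 4, 6

Grundy values for subtraction set {1, 5, 8}:
k:     0  1  2  3  4  5  6  7  8  9 10 11 12
g(k):  0  1  0  1  0  1  0  1  2  3  2  3  2
The P-positions (g = 0) in 0..12 are 0, 2, 4, 6.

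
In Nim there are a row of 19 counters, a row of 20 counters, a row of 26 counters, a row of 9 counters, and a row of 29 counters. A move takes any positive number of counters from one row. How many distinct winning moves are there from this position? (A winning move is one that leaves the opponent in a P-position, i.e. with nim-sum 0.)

Bitwise XOR of the heap sizes:
  10011  (19)
  10100  (20)
  11010  (26)
  01001  (9)
  11101  (29)
  -----
  01001  (9)
The overall nim-sum is X = 9. A row of size p has a winning move iff p XOR X < p (reduce it to p XOR X).
  19: 19 XOR 9 = 26 ≥ 19 — no move.
  20: 20 XOR 9 = 29 ≥ 20 — no move.
  26: 26 XOR 9 = 19 < 26 — winning move (to 19).
  9: 9 XOR 9 = 0 < 9 — winning move (to 0).
  29: 29 XOR 9 = 20 < 29 — winning move (to 20).
That gives 3 winning moves.

3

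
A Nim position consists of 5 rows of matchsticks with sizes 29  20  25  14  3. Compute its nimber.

29

Nim-sum: 29 XOR 20 XOR 25 XOR 14 XOR 3 = 29.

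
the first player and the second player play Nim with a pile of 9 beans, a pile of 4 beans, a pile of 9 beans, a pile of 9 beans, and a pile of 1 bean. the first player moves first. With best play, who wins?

Nim-sum: 9 ⊕ 4 ⊕ 9 ⊕ 9 ⊕ 1 = 12.
The nim-sum is 12 ≠ 0, so this is an N-position: the player to move can win; the first player has a winning move.

the first player wins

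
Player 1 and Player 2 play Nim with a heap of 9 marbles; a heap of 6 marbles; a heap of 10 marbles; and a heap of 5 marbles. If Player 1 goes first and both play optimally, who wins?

Nim-sum: 9 ^ 6 ^ 10 ^ 5 = 0.
The nim-sum is 0, so this is a P-position: the player to move is in a losing position under optimal play; Player 1 is about to move from it and so loses — Player 2 wins.

Player 2 wins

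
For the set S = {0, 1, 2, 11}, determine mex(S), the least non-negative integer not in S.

3

The values 0, 1, 2 are all present; 3 is the first non-negative integer missing from the set.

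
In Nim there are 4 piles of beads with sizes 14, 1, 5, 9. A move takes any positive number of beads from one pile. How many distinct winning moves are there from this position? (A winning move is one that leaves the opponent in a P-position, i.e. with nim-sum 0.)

1

Compute the nim-sum pairwise:
14 ⊕ 1 = 15
15 ⊕ 5 = 10
10 ⊕ 9 = 3
The overall nim-sum is X = 3. A pile of size p has a winning move iff p XOR X < p (reduce it to p XOR X).
  14: 14 XOR 3 = 13 < 14 — winning move (to 13).
  1: 1 XOR 3 = 2 ≥ 1 — no move.
  5: 5 XOR 3 = 6 ≥ 5 — no move.
  9: 9 XOR 3 = 10 ≥ 9 — no move.
That gives 1 winning move.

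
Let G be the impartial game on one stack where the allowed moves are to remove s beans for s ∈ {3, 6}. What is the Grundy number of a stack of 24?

2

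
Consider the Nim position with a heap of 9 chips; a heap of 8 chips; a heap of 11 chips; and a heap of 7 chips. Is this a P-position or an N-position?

Nim-sum: 9 XOR 8 XOR 11 XOR 7 = 13.
The nim-sum is 13 ≠ 0, so this is an N-position: the player to move can win.

N-position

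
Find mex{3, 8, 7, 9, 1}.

0

0 is not in the set, so the mex is 0.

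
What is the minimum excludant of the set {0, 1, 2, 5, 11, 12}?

The values 0, 1, 2 are all present; 3 is the first non-negative integer missing from the set.

3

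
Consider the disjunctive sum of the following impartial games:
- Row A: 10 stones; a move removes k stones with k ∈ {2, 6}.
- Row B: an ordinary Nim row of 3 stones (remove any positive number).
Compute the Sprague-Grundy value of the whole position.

Grundy values for row A (subtraction set {2, 6}):
g(0) = mex{} = 0
g(1) = mex{} = 0
g(2) = mex{0} = 1
g(3) = mex{0} = 1
g(4) = mex{1} = 0
g(5) = mex{1} = 0
g(6) = mex{0} = 1
g(7) = mex{0} = 1
g(8) = mex{1} = 0
g(9) = mex{1} = 0
g(10) = mex{0} = 1
So g(10) = 1.
Row B is a plain Nim row of size 3, so its Grundy value is 3.
By the Sprague-Grundy theorem, the Grundy value of a sum of independent games is the XOR of the component values.
Combined value = 1 XOR 3 = 2.

2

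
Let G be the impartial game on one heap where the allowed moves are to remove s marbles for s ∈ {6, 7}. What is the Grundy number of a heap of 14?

Compute g(0), g(1), … for moves {6, 7}:
g(0) = mex{} = 0
g(1) = mex{} = 0
g(2) = mex{} = 0
g(3) = mex{} = 0
g(4) = mex{} = 0
g(5) = mex{} = 0
g(6) = mex{0} = 1
g(7) = mex{0} = 1
g(8) = mex{0} = 1
g(9) = mex{0} = 1
g(10) = mex{0} = 1
g(11) = mex{0} = 1
g(12) = mex{0,1} = 2
g(13) = mex{1} = 0
g(14) = mex{1} = 0
So g(14) = 0.

0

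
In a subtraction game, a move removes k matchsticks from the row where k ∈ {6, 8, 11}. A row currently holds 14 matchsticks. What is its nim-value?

2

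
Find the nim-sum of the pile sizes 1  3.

In binary:
  01  (1)
  11  (3)
  --
  10  (2)

2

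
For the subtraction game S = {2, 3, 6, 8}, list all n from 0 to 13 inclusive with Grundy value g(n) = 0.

0, 1, 5, 10

Grundy values for subtraction set {2, 3, 6, 8}:
g(0) = mex{} = 0
g(1) = mex{} = 0
g(2) = mex{0} = 1
g(3) = mex{0} = 1
g(4) = mex{0,1} = 2
g(5) = mex{1} = 0
g(6) = mex{0,1,2} = 3
g(7) = mex{0,2} = 1
g(8) = mex{0,1,3} = 2
g(9) = mex{0,1,3} = 2
g(10) = mex{1,2} = 0
g(11) = mex{0,1,2} = 3
g(12) = mex{0,2,3} = 1
g(13) = mex{0,1,3} = 2
The P-positions (g = 0) in 0..13 are 0, 1, 5, 10.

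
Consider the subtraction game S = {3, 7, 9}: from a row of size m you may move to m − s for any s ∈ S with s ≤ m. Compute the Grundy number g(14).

0

Grundy values for subtraction set {3, 7, 9}:
k:     0  1  2  3  4  5  6  7  8  9 10 11 12 13 14
g(k):  0  0  0  1  1  1  0  2  2  1  3  3  0  2  0
So g(14) = 0.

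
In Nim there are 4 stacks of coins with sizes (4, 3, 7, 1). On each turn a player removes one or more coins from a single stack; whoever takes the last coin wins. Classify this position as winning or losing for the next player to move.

Nim-sum: 4 XOR 3 XOR 7 XOR 1 = 1.
The nim-sum is 1 ≠ 0, so this is an N-position: the player to move can win.

Winning position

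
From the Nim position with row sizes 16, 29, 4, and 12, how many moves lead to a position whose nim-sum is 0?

3

Nim-sum: 16 XOR 29 XOR 4 XOR 12 = 5.
The overall nim-sum is X = 5. A row of size p has a winning move iff p XOR X < p (reduce it to p XOR X).
  16: 16 XOR 5 = 21 ≥ 16 — no move.
  29: 29 XOR 5 = 24 < 29 — winning move (to 24).
  4: 4 XOR 5 = 1 < 4 — winning move (to 1).
  12: 12 XOR 5 = 9 < 12 — winning move (to 9).
That gives 3 winning moves.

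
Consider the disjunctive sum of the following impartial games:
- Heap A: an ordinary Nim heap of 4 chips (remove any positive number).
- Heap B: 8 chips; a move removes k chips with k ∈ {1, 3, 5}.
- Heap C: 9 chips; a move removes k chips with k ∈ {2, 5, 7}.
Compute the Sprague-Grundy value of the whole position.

6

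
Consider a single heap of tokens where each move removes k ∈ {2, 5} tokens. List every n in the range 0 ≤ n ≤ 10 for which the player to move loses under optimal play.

0, 1, 4, 7, 8

Compute g(0), g(1), … for moves {2, 5}:
g(0) = mex{} = 0
g(1) = mex{} = 0
g(2) = mex{0} = 1
g(3) = mex{0} = 1
g(4) = mex{1} = 0
g(5) = mex{0,1} = 2
g(6) = mex{0} = 1
g(7) = mex{1,2} = 0
g(8) = mex{1} = 0
g(9) = mex{0} = 1
g(10) = mex{0,2} = 1
The P-positions (g = 0) in 0..10 are 0, 1, 4, 7, 8.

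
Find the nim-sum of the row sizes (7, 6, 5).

Nim-sum: 7 XOR 6 XOR 5 = 4.

4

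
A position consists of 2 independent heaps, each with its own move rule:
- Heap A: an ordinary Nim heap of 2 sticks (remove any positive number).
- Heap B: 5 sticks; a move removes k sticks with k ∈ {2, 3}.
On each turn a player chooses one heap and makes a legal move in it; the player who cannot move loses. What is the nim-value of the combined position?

2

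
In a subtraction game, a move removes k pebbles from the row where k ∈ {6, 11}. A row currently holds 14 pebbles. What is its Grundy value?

Grundy values for subtraction set {6, 11}:
k:     0  1  2  3  4  5  6  7  8  9 10 11 12 13 14
g(k):  0  0  0  0  0  0  1  1  1  1  1  1  2  2  2
So g(14) = 2.

2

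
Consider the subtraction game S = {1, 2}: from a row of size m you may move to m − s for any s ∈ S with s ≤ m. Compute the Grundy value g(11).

Compute g(0), g(1), … for moves {1, 2}:
k:     0  1  2  3  4  5  6  7  8  9 10 11
g(k):  0  1  2  0  1  2  0  1  2  0  1  2
So g(11) = 2.

2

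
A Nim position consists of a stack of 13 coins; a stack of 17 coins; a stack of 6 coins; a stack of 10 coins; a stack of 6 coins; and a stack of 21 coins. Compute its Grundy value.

3

Nim-sum: 13 XOR 17 XOR 6 XOR 10 XOR 6 XOR 21 = 3.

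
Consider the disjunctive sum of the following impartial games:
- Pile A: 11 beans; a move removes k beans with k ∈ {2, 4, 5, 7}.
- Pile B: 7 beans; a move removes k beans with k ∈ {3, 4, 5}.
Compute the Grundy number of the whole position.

Grundy values for pile A (subtraction set {2, 4, 5, 7}):
g(0) = mex{} = 0
g(1) = mex{} = 0
g(2) = mex{0} = 1
g(3) = mex{0} = 1
g(4) = mex{0,1} = 2
g(5) = mex{0,1} = 2
g(6) = mex{0,1,2} = 3
g(7) = mex{0,1,2} = 3
g(8) = mex{0,1,2,3} = 4
g(9) = mex{1,2,3} = 0
g(10) = mex{1,2,3,4} = 0
g(11) = mex{0,2,3} = 1
So g(11) = 1.
Grundy values for pile B (subtraction set {3, 4, 5}):
k:     0  1  2  3  4  5  6  7
g(k):  0  0  0  1  1  1  2  2
So g(7) = 2.
By the Sprague-Grundy theorem, the Grundy value of a sum of independent games is the XOR of the component values.
Combined value = 1 XOR 2 = 3.

3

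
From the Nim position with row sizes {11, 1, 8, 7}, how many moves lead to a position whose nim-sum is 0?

1

Compute the nim-sum pairwise:
11 ⊕ 1 = 10
10 ⊕ 8 = 2
2 ⊕ 7 = 5
The overall nim-sum is X = 5. A row of size p has a winning move iff p XOR X < p (reduce it to p XOR X).
  11: 11 XOR 5 = 14 ≥ 11 — no move.
  1: 1 XOR 5 = 4 ≥ 1 — no move.
  8: 8 XOR 5 = 13 ≥ 8 — no move.
  7: 7 XOR 5 = 2 < 7 — winning move (to 2).
That gives 1 winning move.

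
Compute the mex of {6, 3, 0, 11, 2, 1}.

The values 0, 1, 2, 3 are all present; 4 is the first non-negative integer missing from the set.

4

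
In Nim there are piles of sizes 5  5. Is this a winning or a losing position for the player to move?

Losing position

Compute the nim-sum pairwise:
5 XOR 5 = 0
The nim-sum is 0, so this is a P-position: the player to move is in a losing position under optimal play.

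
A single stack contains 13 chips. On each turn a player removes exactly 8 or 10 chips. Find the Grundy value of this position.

Grundy values for subtraction set {8, 10}:
g(0) = mex{} = 0
g(1) = mex{} = 0
g(2) = mex{} = 0
g(3) = mex{} = 0
g(4) = mex{} = 0
g(5) = mex{} = 0
g(6) = mex{} = 0
g(7) = mex{} = 0
g(8) = mex{0} = 1
g(9) = mex{0} = 1
g(10) = mex{0} = 1
g(11) = mex{0} = 1
g(12) = mex{0} = 1
g(13) = mex{0} = 1
So g(13) = 1.

1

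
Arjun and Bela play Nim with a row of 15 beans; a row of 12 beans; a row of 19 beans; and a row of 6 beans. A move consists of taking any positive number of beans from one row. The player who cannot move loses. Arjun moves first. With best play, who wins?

Compute the nim-sum pairwise:
15 XOR 12 = 3
3 XOR 19 = 16
16 XOR 6 = 22
The nim-sum is 22 ≠ 0, so this is an N-position: the player to move can win; Arjun has a winning move.

Arjun wins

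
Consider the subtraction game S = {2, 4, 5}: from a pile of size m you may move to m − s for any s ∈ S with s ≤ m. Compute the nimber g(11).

Compute g(0), g(1), … for moves {2, 4, 5}:
k:     0  1  2  3  4  5  6  7  8  9 10 11
g(k):  0  0  1  1  2  2  3  0  0  1  1  2
So g(11) = 2.

2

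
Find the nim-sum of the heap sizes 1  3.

2

Compute the nim-sum pairwise:
1 XOR 3 = 2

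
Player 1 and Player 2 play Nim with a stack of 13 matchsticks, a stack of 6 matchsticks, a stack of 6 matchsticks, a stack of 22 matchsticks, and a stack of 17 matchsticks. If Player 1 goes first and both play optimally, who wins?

Player 1 wins

Nim-sum: 13 ^ 6 ^ 6 ^ 22 ^ 17 = 10.
The nim-sum is 10 ≠ 0, so this is an N-position: the player to move can win; Player 1 has a winning move.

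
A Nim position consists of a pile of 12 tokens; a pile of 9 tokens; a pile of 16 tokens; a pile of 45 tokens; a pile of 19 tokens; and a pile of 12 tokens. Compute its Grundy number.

Nim-sum: 12 ⊕ 9 ⊕ 16 ⊕ 45 ⊕ 19 ⊕ 12 = 39.

39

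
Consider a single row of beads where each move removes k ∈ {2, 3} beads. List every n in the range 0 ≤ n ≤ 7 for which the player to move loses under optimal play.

Compute g(0), g(1), … for moves {2, 3}:
k:     0  1  2  3  4  5  6  7
g(k):  0  0  1  1  2  0  0  1
The P-positions (g = 0) in 0..7 are 0, 1, 5, 6.

0, 1, 5, 6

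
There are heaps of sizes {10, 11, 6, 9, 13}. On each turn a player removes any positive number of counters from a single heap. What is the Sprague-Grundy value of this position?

3

In binary:
  1010  (10)
  1011  (11)
  0110  (6)
  1001  (9)
  1101  (13)
  ----
  0011  (3)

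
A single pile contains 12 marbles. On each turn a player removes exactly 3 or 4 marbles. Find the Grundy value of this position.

1

Grundy values for subtraction set {3, 4}:
k:     0  1  2  3  4  5  6  7  8  9 10 11 12
g(k):  0  0  0  1  1  1  2  0  0  0  1  1  1
So g(12) = 1.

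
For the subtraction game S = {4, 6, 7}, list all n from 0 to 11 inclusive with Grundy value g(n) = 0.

0, 1, 2, 3, 11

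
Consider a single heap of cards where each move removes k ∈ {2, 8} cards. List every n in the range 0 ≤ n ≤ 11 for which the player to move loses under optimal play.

0, 1, 4, 5, 10, 11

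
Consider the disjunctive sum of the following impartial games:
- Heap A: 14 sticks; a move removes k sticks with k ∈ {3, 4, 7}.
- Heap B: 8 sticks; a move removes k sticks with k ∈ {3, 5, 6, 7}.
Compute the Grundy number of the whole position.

3

For heap A, compute g(0), g(1), … with moves {3, 4, 7}:
k:     0  1  2  3  4  5  6  7  8  9 10 11 12 13 14
g(k):  0  0  0  1  1  1  2  2  2  3  0  0  0  1  1
So g(14) = 1.
Build the Grundy sequence for heap B with g(k) = mex{g(k−s) : s ∈ {3, 5, 6, 7}, s ≤ k}:
k:     0  1  2  3  4  5  6  7  8
g(k):  0  0  0  1  1  1  2  2  2
So g(8) = 2.
The value of a disjunctive sum is the nim-sum of the parts.
Combined value = 1 XOR 2 = 3.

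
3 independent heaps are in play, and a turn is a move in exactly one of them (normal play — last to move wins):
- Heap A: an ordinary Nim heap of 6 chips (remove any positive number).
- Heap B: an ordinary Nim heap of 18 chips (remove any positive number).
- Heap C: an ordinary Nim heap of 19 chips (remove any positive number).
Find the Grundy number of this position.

Heap A is a plain Nim heap of size 6, so its Grundy value is 6.
Heap B is a plain Nim heap of size 18, so its Grundy value is 18.
Heap C is a plain Nim heap of size 19, so its Grundy value is 19.
By the Sprague-Grundy theorem, the Grundy value of a sum of independent games is the XOR of the component values.
Combined value = 6 ⊕ 18 ⊕ 19 = 7.

7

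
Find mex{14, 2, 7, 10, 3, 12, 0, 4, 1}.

5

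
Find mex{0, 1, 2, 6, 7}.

The values 0, 1, 2 are all present; 3 is the first non-negative integer missing from the set.

3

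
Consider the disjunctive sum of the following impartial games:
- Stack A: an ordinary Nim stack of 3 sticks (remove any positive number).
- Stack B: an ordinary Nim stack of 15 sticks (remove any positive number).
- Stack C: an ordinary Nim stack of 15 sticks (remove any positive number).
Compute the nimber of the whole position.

Stack A is a plain Nim stack of size 3, so its Grundy value is 3.
Stack B is a plain Nim stack of size 15, so its Grundy value is 15.
Stack C is a plain Nim stack of size 15, so its Grundy value is 15.
The value of a disjunctive sum is the nim-sum of the parts.
Combined value = 3 XOR 15 XOR 15 = 3.

3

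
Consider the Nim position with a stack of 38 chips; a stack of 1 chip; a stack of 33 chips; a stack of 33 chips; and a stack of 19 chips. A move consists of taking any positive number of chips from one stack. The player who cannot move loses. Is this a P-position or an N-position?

N-position

Write each in binary and XOR column by column:
  100110  (38)
  000001  (1)
  100001  (33)
  100001  (33)
  010011  (19)
  ------
  110100  (52)
The nim-sum is 52 ≠ 0, so this is an N-position: the player to move can win.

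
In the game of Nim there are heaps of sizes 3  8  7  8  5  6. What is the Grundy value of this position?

7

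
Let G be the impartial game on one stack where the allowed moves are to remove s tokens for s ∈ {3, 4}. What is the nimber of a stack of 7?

0

Build the Grundy sequence with g(k) = mex{g(k−s) : s ∈ {3, 4}, s ≤ k}:
k:     0  1  2  3  4  5  6  7
g(k):  0  0  0  1  1  1  2  0
So g(7) = 0.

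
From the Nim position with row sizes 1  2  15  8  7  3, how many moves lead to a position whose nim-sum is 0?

Compute the nim-sum pairwise:
1 XOR 2 = 3
3 XOR 15 = 12
12 XOR 8 = 4
4 XOR 7 = 3
3 XOR 3 = 0
The nim-sum is already 0, so every move leaves a nonzero nim-sum — there are no winning moves.

0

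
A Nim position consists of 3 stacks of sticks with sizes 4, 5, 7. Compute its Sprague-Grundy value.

6

Write each in binary and XOR column by column:
  100  (4)
  101  (5)
  111  (7)
  ---
  110  (6)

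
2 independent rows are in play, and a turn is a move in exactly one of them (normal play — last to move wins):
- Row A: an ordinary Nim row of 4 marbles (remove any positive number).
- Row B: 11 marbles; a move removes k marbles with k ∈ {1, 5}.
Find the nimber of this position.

5

Row A is a plain Nim row of size 4, so its Grundy value is 4.
Grundy values for row B (subtraction set {1, 5}):
g(0) = mex{} = 0
g(1) = mex{0} = 1
g(2) = mex{1} = 0
g(3) = mex{0} = 1
g(4) = mex{1} = 0
g(5) = mex{0} = 1
g(6) = mex{1} = 0
g(7) = mex{0} = 1
g(8) = mex{1} = 0
g(9) = mex{0} = 1
g(10) = mex{1} = 0
g(11) = mex{0} = 1
So g(11) = 1.
The value of a disjunctive sum is the nim-sum of the parts.
Combined value = 4 XOR 1 = 5.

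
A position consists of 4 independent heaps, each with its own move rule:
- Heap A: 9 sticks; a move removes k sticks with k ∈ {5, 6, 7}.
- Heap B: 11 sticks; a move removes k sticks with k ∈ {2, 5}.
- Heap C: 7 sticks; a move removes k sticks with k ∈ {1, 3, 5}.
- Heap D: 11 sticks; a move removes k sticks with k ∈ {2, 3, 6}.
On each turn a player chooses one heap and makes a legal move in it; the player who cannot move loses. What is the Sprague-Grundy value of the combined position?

1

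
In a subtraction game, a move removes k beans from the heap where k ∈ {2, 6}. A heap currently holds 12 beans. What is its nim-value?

0

Build the Grundy sequence with g(k) = mex{g(k−s) : s ∈ {2, 6}, s ≤ k}:
g(0) = mex{} = 0
g(1) = mex{} = 0
g(2) = mex{0} = 1
g(3) = mex{0} = 1
g(4) = mex{1} = 0
g(5) = mex{1} = 0
g(6) = mex{0} = 1
g(7) = mex{0} = 1
g(8) = mex{1} = 0
g(9) = mex{1} = 0
g(10) = mex{0} = 1
g(11) = mex{0} = 1
g(12) = mex{1} = 0
So g(12) = 0.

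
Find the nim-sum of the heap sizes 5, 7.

Compute the nim-sum pairwise:
5 ^ 7 = 2

2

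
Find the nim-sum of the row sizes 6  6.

Nim-sum: 6 XOR 6 = 0.

0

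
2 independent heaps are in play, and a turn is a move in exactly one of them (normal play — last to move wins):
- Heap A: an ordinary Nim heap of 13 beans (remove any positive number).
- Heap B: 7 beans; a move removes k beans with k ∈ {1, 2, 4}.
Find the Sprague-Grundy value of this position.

Heap A is a plain Nim heap of size 13, so its Grundy value is 13.
Build the Grundy sequence for heap B with g(k) = mex{g(k−s) : s ∈ {1, 2, 4}, s ≤ k}:
g(0) = mex{} = 0
g(1) = mex{0} = 1
g(2) = mex{0,1} = 2
g(3) = mex{1,2} = 0
g(4) = mex{0,2} = 1
g(5) = mex{0,1} = 2
g(6) = mex{1,2} = 0
g(7) = mex{0,2} = 1
So g(7) = 1.
The value of a disjunctive sum is the nim-sum of the parts.
Combined value = 13 XOR 1 = 12.

12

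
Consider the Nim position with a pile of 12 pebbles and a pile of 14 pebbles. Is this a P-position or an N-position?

N-position

Write each in binary and XOR column by column:
  1100  (12)
  1110  (14)
  ----
  0010  (2)
The nim-sum is 2 ≠ 0, so this is an N-position: the player to move can win.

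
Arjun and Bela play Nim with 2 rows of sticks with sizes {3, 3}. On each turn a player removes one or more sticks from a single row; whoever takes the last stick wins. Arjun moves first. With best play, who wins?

Bela wins

Write each in binary and XOR column by column:
  11  (3)
  11  (3)
  --
  00  (0)
The nim-sum is 0, so this is a P-position: the player to move is in a losing position under optimal play; Arjun is about to move from it and so loses — Bela wins.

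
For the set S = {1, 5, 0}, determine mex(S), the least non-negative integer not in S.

The values 0, 1 are all present; 2 is the first non-negative integer missing from the set.

2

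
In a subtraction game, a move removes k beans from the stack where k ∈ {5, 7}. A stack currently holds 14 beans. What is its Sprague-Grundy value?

0

Compute g(0), g(1), … for moves {5, 7}:
k:     0  1  2  3  4  5  6  7  8  9 10 11 12 13 14
g(k):  0  0  0  0  0  1  1  1  1  1  2  2  0  0  0
So g(14) = 0.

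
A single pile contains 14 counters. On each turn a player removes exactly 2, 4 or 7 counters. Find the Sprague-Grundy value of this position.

1

Build the Grundy sequence with g(k) = mex{g(k−s) : s ∈ {2, 4, 7}, s ≤ k}:
g(0) = mex{} = 0
g(1) = mex{} = 0
g(2) = mex{0} = 1
g(3) = mex{0} = 1
g(4) = mex{0,1} = 2
g(5) = mex{0,1} = 2
g(6) = mex{1,2} = 0
g(7) = mex{0,1,2} = 3
g(8) = mex{0,2} = 1
g(9) = mex{1,2,3} = 0
g(10) = mex{0,1} = 2
g(11) = mex{0,2,3} = 1
g(12) = mex{1,2} = 0
g(13) = mex{0,1} = 2
g(14) = mex{0,2,3} = 1
So g(14) = 1.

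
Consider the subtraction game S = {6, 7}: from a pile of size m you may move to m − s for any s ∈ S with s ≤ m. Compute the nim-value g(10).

1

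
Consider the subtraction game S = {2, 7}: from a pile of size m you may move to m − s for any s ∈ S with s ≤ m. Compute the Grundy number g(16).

Build the Grundy sequence with g(k) = mex{g(k−s) : s ∈ {2, 7}, s ≤ k}:
k:     0  1  2  3  4  5  6  7  8  9 10 11 12 13 14 15 16
g(k):  0  0  1  1  0  0  1  1  2  0  0  1  1  0  0  1  1
So g(16) = 1.

1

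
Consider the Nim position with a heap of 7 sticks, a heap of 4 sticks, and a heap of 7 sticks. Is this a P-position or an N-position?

N-position

Bitwise XOR of the heap sizes:
  111  (7)
  100  (4)
  111  (7)
  ---
  100  (4)
The nim-sum is 4 ≠ 0, so this is an N-position: the player to move can win.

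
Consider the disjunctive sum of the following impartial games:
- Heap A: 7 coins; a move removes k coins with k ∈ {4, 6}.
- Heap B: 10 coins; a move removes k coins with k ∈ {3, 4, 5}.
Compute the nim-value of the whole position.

Grundy values for heap A (subtraction set {4, 6}):
k:     0  1  2  3  4  5  6  7
g(k):  0  0  0  0  1  1  1  1
So g(7) = 1.
Grundy values for heap B (subtraction set {3, 4, 5}):
k:     0  1  2  3  4  5  6  7  8  9 10
g(k):  0  0  0  1  1  1  2  2  0  0  0
So g(10) = 0.
The value of a disjunctive sum is the nim-sum of the parts.
Combined value = 1 ⊕ 0 = 1.

1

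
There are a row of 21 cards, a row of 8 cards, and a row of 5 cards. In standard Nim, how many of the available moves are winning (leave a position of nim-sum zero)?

Compute the nim-sum pairwise:
21 XOR 8 = 29
29 XOR 5 = 24
The overall nim-sum is X = 24. A row of size p has a winning move iff p XOR X < p (reduce it to p XOR X).
  21: 21 XOR 24 = 13 < 21 — winning move (to 13).
  8: 8 XOR 24 = 16 ≥ 8 — no move.
  5: 5 XOR 24 = 29 ≥ 5 — no move.
That gives 1 winning move.

1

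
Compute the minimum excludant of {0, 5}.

1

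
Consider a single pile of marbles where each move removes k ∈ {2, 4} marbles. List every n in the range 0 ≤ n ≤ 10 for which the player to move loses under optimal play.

0, 1, 6, 7

Build the Grundy sequence with g(k) = mex{g(k−s) : s ∈ {2, 4}, s ≤ k}:
g(0) = mex{} = 0
g(1) = mex{} = 0
g(2) = mex{0} = 1
g(3) = mex{0} = 1
g(4) = mex{0,1} = 2
g(5) = mex{0,1} = 2
g(6) = mex{1,2} = 0
g(7) = mex{1,2} = 0
g(8) = mex{0,2} = 1
g(9) = mex{0,2} = 1
g(10) = mex{0,1} = 2
The P-positions (g = 0) in 0..10 are 0, 1, 6, 7.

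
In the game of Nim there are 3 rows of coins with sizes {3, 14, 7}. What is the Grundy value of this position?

Nim-sum: 3 ^ 14 ^ 7 = 10.

10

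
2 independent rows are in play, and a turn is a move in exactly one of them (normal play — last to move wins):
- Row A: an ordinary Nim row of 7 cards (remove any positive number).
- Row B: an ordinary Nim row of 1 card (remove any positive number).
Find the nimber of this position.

6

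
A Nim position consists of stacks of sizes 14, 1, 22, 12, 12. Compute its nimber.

Nim-sum: 14 XOR 1 XOR 22 XOR 12 XOR 12 = 25.

25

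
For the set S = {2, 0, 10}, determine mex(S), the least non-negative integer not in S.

0 is in the set but 1 is not, so the mex is 1.

1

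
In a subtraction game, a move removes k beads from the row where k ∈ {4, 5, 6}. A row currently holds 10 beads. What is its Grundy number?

0

Compute g(0), g(1), … for moves {4, 5, 6}:
g(0) = mex{} = 0
g(1) = mex{} = 0
g(2) = mex{} = 0
g(3) = mex{} = 0
g(4) = mex{0} = 1
g(5) = mex{0} = 1
g(6) = mex{0} = 1
g(7) = mex{0} = 1
g(8) = mex{0,1} = 2
g(9) = mex{0,1} = 2
g(10) = mex{1} = 0
So g(10) = 0.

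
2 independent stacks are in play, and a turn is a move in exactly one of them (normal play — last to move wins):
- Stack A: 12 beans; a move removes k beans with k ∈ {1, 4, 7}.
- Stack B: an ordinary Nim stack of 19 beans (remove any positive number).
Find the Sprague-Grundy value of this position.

17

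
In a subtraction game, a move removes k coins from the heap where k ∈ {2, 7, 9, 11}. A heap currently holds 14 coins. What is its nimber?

3

Build the Grundy sequence with g(k) = mex{g(k−s) : s ∈ {2, 7, 9, 11}, s ≤ k}:
g(0) = mex{} = 0
g(1) = mex{} = 0
g(2) = mex{0} = 1
g(3) = mex{0} = 1
g(4) = mex{1} = 0
g(5) = mex{1} = 0
g(6) = mex{0} = 1
g(7) = mex{0} = 1
g(8) = mex{0,1} = 2
g(9) = mex{0,1} = 2
g(10) = mex{0,1,2} = 3
g(11) = mex{0,1,2} = 3
g(12) = mex{0,1,3} = 2
g(13) = mex{0,1,3} = 2
g(14) = mex{0,1,2} = 3
So g(14) = 3.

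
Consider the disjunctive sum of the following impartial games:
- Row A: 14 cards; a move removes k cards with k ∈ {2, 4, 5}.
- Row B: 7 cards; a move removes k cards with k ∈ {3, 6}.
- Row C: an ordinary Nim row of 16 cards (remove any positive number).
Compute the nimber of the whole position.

18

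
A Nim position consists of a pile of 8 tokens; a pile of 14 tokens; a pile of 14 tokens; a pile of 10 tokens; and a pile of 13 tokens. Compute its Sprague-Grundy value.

Nim-sum: 8 ⊕ 14 ⊕ 14 ⊕ 10 ⊕ 13 = 15.

15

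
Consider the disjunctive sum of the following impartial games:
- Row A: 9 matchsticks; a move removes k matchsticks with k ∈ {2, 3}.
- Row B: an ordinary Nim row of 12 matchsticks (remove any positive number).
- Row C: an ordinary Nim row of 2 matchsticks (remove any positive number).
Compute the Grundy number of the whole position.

12

Grundy values for row A (subtraction set {2, 3}):
g(0) = mex{} = 0
g(1) = mex{} = 0
g(2) = mex{0} = 1
g(3) = mex{0} = 1
g(4) = mex{0,1} = 2
g(5) = mex{1} = 0
g(6) = mex{1,2} = 0
g(7) = mex{0,2} = 1
g(8) = mex{0} = 1
g(9) = mex{0,1} = 2
So g(9) = 2.
Row B is a plain Nim row of size 12, so its Grundy value is 12.
Row C is a plain Nim row of size 2, so its Grundy value is 2.
By the Sprague-Grundy theorem, the Grundy value of a sum of independent games is the XOR of the component values.
Combined value = 2 XOR 12 XOR 2 = 12.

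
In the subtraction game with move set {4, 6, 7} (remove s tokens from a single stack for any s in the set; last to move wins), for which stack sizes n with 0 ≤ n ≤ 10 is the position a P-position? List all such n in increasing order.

Grundy values for subtraction set {4, 6, 7}:
g(0) = mex{} = 0
g(1) = mex{} = 0
g(2) = mex{} = 0
g(3) = mex{} = 0
g(4) = mex{0} = 1
g(5) = mex{0} = 1
g(6) = mex{0} = 1
g(7) = mex{0} = 1
g(8) = mex{0,1} = 2
g(9) = mex{0,1} = 2
g(10) = mex{0,1} = 2
The P-positions (g = 0) in 0..10 are 0, 1, 2, 3.

0, 1, 2, 3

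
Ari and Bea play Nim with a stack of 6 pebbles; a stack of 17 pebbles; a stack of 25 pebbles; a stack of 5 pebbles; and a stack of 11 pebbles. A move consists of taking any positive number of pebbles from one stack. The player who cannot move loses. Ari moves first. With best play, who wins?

Bea wins

Nim-sum: 6 ⊕ 17 ⊕ 25 ⊕ 5 ⊕ 11 = 0.
The nim-sum is 0, so this is a P-position: the player to move is in a losing position under optimal play; Ari is about to move from it and so loses — Bea wins.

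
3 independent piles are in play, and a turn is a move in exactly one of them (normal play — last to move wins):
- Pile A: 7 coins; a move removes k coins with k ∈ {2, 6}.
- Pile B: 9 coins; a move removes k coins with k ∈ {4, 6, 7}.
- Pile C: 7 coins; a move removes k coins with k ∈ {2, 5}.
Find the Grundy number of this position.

Grundy values for pile A (subtraction set {2, 6}):
k:     0  1  2  3  4  5  6  7
g(k):  0  0  1  1  0  0  1  1
So g(7) = 1.
Build the Grundy sequence for pile B with g(k) = mex{g(k−s) : s ∈ {4, 6, 7}, s ≤ k}:
g(0) = mex{} = 0
g(1) = mex{} = 0
g(2) = mex{} = 0
g(3) = mex{} = 0
g(4) = mex{0} = 1
g(5) = mex{0} = 1
g(6) = mex{0} = 1
g(7) = mex{0} = 1
g(8) = mex{0,1} = 2
g(9) = mex{0,1} = 2
So g(9) = 2.
Grundy values for pile C (subtraction set {2, 5}):
g(0) = mex{} = 0
g(1) = mex{} = 0
g(2) = mex{0} = 1
g(3) = mex{0} = 1
g(4) = mex{1} = 0
g(5) = mex{0,1} = 2
g(6) = mex{0} = 1
g(7) = mex{1,2} = 0
So g(7) = 0.
The value of a disjunctive sum is the nim-sum of the parts.
Combined value = 1 XOR 2 XOR 0 = 3.

3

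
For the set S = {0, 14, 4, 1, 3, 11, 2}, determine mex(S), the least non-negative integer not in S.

The values 0, 1, 2, 3, 4 are all present; 5 is the first non-negative integer missing from the set.

5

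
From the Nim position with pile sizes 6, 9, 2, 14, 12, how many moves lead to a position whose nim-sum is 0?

Nim-sum: 6 XOR 9 XOR 2 XOR 14 XOR 12 = 15.
The overall nim-sum is X = 15. A pile of size p has a winning move iff p XOR X < p (reduce it to p XOR X).
  6: 6 XOR 15 = 9 ≥ 6 — no move.
  9: 9 XOR 15 = 6 < 9 — winning move (to 6).
  2: 2 XOR 15 = 13 ≥ 2 — no move.
  14: 14 XOR 15 = 1 < 14 — winning move (to 1).
  12: 12 XOR 15 = 3 < 12 — winning move (to 3).
That gives 3 winning moves.

3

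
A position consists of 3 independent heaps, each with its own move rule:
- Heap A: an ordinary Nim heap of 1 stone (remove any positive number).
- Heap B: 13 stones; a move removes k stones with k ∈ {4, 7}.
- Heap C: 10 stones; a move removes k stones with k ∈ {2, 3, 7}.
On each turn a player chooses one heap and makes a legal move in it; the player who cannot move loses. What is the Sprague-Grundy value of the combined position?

1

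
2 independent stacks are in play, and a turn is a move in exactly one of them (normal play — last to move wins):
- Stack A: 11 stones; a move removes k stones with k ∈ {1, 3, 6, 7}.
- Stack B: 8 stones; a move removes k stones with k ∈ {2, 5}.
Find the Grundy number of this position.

Build the Grundy sequence for stack A with g(k) = mex{g(k−s) : s ∈ {1, 3, 6, 7}, s ≤ k}:
k:     0  1  2  3  4  5  6  7  8  9 10 11
g(k):  0  1  0  1  0  1  2  3  2  3  2  3
So g(11) = 3.
For stack B, compute g(0), g(1), … with moves {2, 5}:
g(0) = mex{} = 0
g(1) = mex{} = 0
g(2) = mex{0} = 1
g(3) = mex{0} = 1
g(4) = mex{1} = 0
g(5) = mex{0,1} = 2
g(6) = mex{0} = 1
g(7) = mex{1,2} = 0
g(8) = mex{1} = 0
So g(8) = 0.
The value of a disjunctive sum is the nim-sum of the parts.
Combined value = 3 ⊕ 0 = 3.

3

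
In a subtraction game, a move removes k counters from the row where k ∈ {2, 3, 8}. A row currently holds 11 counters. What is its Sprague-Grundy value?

0

Grundy values for subtraction set {2, 3, 8}:
g(0) = mex{} = 0
g(1) = mex{} = 0
g(2) = mex{0} = 1
g(3) = mex{0} = 1
g(4) = mex{0,1} = 2
g(5) = mex{1} = 0
g(6) = mex{1,2} = 0
g(7) = mex{0,2} = 1
g(8) = mex{0} = 1
g(9) = mex{0,1} = 2
g(10) = mex{1} = 0
g(11) = mex{1,2} = 0
So g(11) = 0.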